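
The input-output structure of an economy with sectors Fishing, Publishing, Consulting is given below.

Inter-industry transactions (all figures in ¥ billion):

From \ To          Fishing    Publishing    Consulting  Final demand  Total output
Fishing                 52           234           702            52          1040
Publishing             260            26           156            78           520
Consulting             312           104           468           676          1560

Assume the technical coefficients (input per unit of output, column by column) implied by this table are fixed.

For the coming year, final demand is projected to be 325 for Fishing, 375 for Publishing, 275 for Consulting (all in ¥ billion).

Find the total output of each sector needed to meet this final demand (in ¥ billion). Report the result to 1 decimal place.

Technical coefficients a_ij = z_ij / X_j:
  a_FF = 52/1040 = 0.05, a_PF = 260/1040 = 0.25, a_CF = 312/1040 = 0.30
  a_FP = 234/520 = 0.45, a_PP = 26/520 = 0.05, a_CP = 104/520 = 0.20
  a_FC = 702/1560 = 0.45, a_PC = 156/1560 = 0.10, a_CC = 468/1560 = 0.30
I − A =
  [   0.95    -0.45    -0.45]
  [  -0.25     0.95    -0.10]
  [  -0.30    -0.20     0.70]
Cofactors of I−A, C_ij = (−1)^(i+j)·(minor ij) (rows/columns in the sector order above):
  C_11 = (0.95)(0.70) − (-0.10)(-0.20) = 0.6450
  C_12 = −[(-0.25)(0.70) − (-0.10)(-0.30)] = 0.2050
  C_13 = (-0.25)(-0.20) − (0.95)(-0.30) = 0.3350
  C_21 = −[(-0.45)(0.70) − (-0.45)(-0.20)] = 0.4050
  C_22 = (0.95)(0.70) − (-0.45)(-0.30) = 0.5300
  C_23 = −[(0.95)(-0.20) − (-0.45)(-0.30)] = 0.3250
  C_31 = (-0.45)(-0.10) − (-0.45)(0.95) = 0.4725
  C_32 = −[(0.95)(-0.10) − (-0.45)(-0.25)] = 0.2075
  C_33 = (0.95)(0.95) − (-0.45)(-0.25) = 0.7900
det(I−A) = Σ_j (I−A)_1j·C_1j = (0.95)(0.6450) + (-0.45)(0.2050) + (-0.45)(0.3350) = 0.36975
adj(I−A) = Cᵀ =
  [ 0.6450   0.4050   0.4725]
  [ 0.2050   0.5300   0.2075]
  [ 0.3350   0.3250   0.7900]
(I − A)⁻¹ = adj(I−A) / det(I−A) ≈
  [   1.7444     1.0953     1.2779]
  [   0.5544     1.4334     0.5612]
  [   0.9060     0.8790     2.1366]
x = (I − A)⁻¹ d = adj(I−A)·d / det(I−A), with det(I−A) = 0.36975:
  x_F = (0.6450·325 + 0.4050·375 + 0.4725·275) / 0.36975 = 491.4375 / 0.36975 ≈ 1329.1
  x_P = (0.2050·325 + 0.5300·375 + 0.2075·275) / 0.36975 = 322.4375 / 0.36975 ≈ 872.0
  x_C = (0.3350·325 + 0.3250·375 + 0.7900·275) / 0.36975 = 448.00 / 0.36975 ≈ 1211.6

x_F = 1329.1, x_P = 872.0, x_C = 1211.6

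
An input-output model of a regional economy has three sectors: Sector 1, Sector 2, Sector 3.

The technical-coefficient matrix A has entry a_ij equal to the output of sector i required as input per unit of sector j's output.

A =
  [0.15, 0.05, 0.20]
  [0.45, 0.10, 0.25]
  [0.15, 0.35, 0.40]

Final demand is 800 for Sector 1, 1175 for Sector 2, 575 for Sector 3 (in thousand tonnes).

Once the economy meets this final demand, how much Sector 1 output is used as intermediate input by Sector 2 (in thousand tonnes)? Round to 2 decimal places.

I − A =
  [   0.85    -0.05    -0.20]
  [  -0.45     0.90    -0.25]
  [  -0.15    -0.35     0.60]
Cofactors of I−A, C_ij = (−1)^(i+j)·(minor ij) (rows/columns in the sector order above):
  C_11 = (0.90)(0.60) − (-0.25)(-0.35) = 0.4525
  C_12 = −[(-0.45)(0.60) − (-0.25)(-0.15)] = 0.3075
  C_13 = (-0.45)(-0.35) − (0.90)(-0.15) = 0.2925
  C_21 = −[(-0.05)(0.60) − (-0.20)(-0.35)] = 0.1000
  C_22 = (0.85)(0.60) − (-0.20)(-0.15) = 0.4800
  C_23 = −[(0.85)(-0.35) − (-0.05)(-0.15)] = 0.3050
  C_31 = (-0.05)(-0.25) − (-0.20)(0.90) = 0.1925
  C_32 = −[(0.85)(-0.25) − (-0.20)(-0.45)] = 0.3025
  C_33 = (0.85)(0.90) − (-0.05)(-0.45) = 0.7425
det(I−A) = Σ_j (I−A)_1j·C_1j = (0.85)(0.4525) + (-0.05)(0.3075) + (-0.20)(0.2925) = 0.31075
adj(I−A) = Cᵀ =
  [ 0.4525   0.1000   0.1925]
  [ 0.3075   0.4800   0.3025]
  [ 0.2925   0.3050   0.7425]
(I − A)⁻¹ = adj(I−A) / det(I−A) ≈
  [   1.4562     0.3218     0.6195]
  [   0.9895     1.5447     0.9735]
  [   0.9413     0.9815     2.3894]
First solve x = (I − A)⁻¹ d = adj(I−A)·d / det(I−A); in particular x_2 = (0.3075·800 + 0.4800·1175 + 0.3025·575) / 0.31075 = 983.9375 / 0.31075 ≈ 3166.3315.
Intermediate flow from 1 to 2: z_12 = a_12 · x_2 = 0.05 × 983.9375 / 0.31075 = 49.196875 / 0.31075 ≈ 158.32.

z_12 = 158.32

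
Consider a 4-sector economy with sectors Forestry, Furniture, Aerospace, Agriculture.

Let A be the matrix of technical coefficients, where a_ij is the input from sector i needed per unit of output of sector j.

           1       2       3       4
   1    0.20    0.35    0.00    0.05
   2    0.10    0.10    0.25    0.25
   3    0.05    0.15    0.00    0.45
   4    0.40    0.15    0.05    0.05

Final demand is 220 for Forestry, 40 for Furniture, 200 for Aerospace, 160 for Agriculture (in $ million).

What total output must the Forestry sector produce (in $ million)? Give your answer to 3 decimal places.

I − A =
  [   0.80    -0.35     0.00    -0.05]
  [  -0.10     0.90    -0.25    -0.25]
  [  -0.05    -0.15     1.00    -0.45]
  [  -0.40    -0.15    -0.05     0.95]
Compute the cofactors C_ij = (−1)^(i+j)·(3×3 minor ij) of I−A; the adjugate is their transpose:
adj(I−A) = Cᵀ =
  [ 0.742875   0.332500   0.091625   0.170000]
  [ 0.250250   0.721875   0.195250   0.295625]
  [ 0.238875   0.245000   0.567000   0.345625]
  [ 0.364875   0.266875   0.099250   0.650625]
det(I−A) = Σ_j (I−A)_1j·C_1j = (0.80)(0.742875) + (-0.35)(0.250250) + (0.00)(0.238875) + (-0.05)(0.364875) = 0.48846875
(I − A)⁻¹ = adj(I−A) / det(I−A) ≈
  [   1.5208     0.6807     0.1876     0.3480]
  [   0.5123     1.4778     0.3997     0.6052]
  [   0.4890     0.5016     1.1608     0.7076]
  [   0.7470     0.5464     0.2032     1.3320]
x = (I − A)⁻¹ d = adj(I−A)·d / det(I−A), with det(I−A) = 0.48846875:
  x_1 = (0.742875·220 + 0.332500·40 + 0.091625·200 + 0.170000·160) / 0.48846875 = 222.2575 / 0.48846875 ≈ 455.009
  x_2 = (0.250250·220 + 0.721875·40 + 0.195250·200 + 0.295625·160) / 0.48846875 = 170.28 / 0.48846875 ≈ 348.600
  x_3 = (0.238875·220 + 0.245000·40 + 0.567000·200 + 0.345625·160) / 0.48846875 = 231.0525 / 0.48846875 ≈ 473.014
  x_4 = (0.364875·220 + 0.266875·40 + 0.099250·200 + 0.650625·160) / 0.48846875 = 214.8975 / 0.48846875 ≈ 439.941

x_1 = 455.009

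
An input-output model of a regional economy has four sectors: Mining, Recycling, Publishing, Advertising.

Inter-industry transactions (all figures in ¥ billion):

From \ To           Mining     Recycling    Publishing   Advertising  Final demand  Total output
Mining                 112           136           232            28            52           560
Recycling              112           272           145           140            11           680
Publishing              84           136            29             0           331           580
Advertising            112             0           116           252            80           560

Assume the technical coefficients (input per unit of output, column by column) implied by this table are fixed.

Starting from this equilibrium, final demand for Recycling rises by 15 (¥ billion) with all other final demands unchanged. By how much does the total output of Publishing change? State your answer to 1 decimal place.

Δx_3 = 10.6

Technical coefficients a_ij = z_ij / X_j:
  a_11 = 112/560 = 0.20, a_21 = 112/560 = 0.20, a_31 = 84/560 = 0.15, a_41 = 112/560 = 0.20
  a_12 = 136/680 = 0.20, a_22 = 272/680 = 0.40, a_32 = 136/680 = 0.20, a_42 = 0/680 = 0.00
  a_13 = 232/580 = 0.40, a_23 = 145/580 = 0.25, a_33 = 29/580 = 0.05, a_43 = 116/580 = 0.20
  a_14 = 28/560 = 0.05, a_24 = 140/560 = 0.25, a_34 = 0/560 = 0.00, a_44 = 252/560 = 0.45
I − A =
  [   0.80    -0.20    -0.40    -0.05]
  [  -0.20     0.60    -0.25    -0.25]
  [  -0.15    -0.20     0.95     0.00]
  [  -0.20     0.00    -0.20     0.55]
Compute the cofactors C_ij = (−1)^(i+j)·(3×3 minor ij) of I−A; the adjugate is their transpose:
adj(I−A) = Cᵀ =
  [ 0.276000   0.150500   0.175500   0.093500]
  [ 0.180125   0.374000   0.213500   0.186375]
  [ 0.081500   0.102500   0.226000   0.054000]
  [ 0.130000   0.092000   0.146000   0.318500]
det(I−A) = Σ_j (I−A)_1j·C_1j = (0.80)(0.276000) + (-0.20)(0.180125) + (-0.40)(0.081500) + (-0.05)(0.130000) = 0.145675
(I − A)⁻¹ = adj(I−A) / det(I−A) ≈
  [   1.8946     1.0331     1.2047     0.6418]
  [   1.2365     2.5674     1.4656     1.2794]
  [   0.5595     0.7036     1.5514     0.3707]
  [   0.8924     0.6315     1.0022     2.1864]
Δx = (I − A)⁻¹ Δd with Δd having +15 in the Recycling component and 0 elsewhere.
So Δx_3 = L_32 · (+15), where L_32 = adj(I−A)_32 / det(I−A) = 0.102500 / 0.145675.
Δx_3 = 0.102500 × (+15) / 0.145675 = 1.5375 / 0.145675 ≈ 10.6.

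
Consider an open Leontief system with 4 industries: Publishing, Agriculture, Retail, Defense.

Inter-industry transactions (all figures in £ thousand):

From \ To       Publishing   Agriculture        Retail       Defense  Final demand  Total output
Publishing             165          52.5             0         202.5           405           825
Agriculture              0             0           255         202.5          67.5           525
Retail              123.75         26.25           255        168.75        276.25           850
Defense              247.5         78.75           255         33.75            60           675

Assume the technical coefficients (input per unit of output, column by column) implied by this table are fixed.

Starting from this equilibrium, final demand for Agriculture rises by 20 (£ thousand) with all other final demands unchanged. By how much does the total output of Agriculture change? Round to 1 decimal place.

Technical coefficients a_ij = z_ij / X_j:
  a_11 = 165/825 = 0.20, a_21 = 0/825 = 0.00, a_31 = 123.75/825 = 0.15, a_41 = 247.5/825 = 0.30
  a_12 = 52.5/525 = 0.10, a_22 = 0/525 = 0.00, a_32 = 26.25/525 = 0.05, a_42 = 78.75/525 = 0.15
  a_13 = 0/850 = 0.00, a_23 = 255/850 = 0.30, a_33 = 255/850 = 0.30, a_43 = 255/850 = 0.30
  a_14 = 202.5/675 = 0.30, a_24 = 202.5/675 = 0.30, a_34 = 168.75/675 = 0.25, a_44 = 33.75/675 = 0.05
I − A =
  [   0.80    -0.10     0.00    -0.30]
  [   0.00     1.00    -0.30    -0.30]
  [  -0.15    -0.05     0.70    -0.25]
  [  -0.30    -0.15    -0.30     0.95]
Compute the cofactors C_ij = (−1)^(i+j)·(3×3 minor ij) of I−A; the adjugate is their transpose:
adj(I−A) = Cᵀ =
  [ 0.52850   0.09500   0.14100   0.23400]
  [ 0.14175   0.39550   0.27300   0.24150]
  [ 0.21525   0.09200   0.62500   0.26150]
  [ 0.25725   0.12150   0.28500   0.54350]
det(I−A) = Σ_j (I−A)_1j·C_1j = (0.80)(0.52850) + (-0.10)(0.14175) + (0.00)(0.21525) + (-0.30)(0.25725) = 0.33145
(I − A)⁻¹ = adj(I−A) / det(I−A) ≈
  [   1.5945     0.2866     0.4254     0.7060]
  [   0.4277     1.1932     0.8237     0.7286]
  [   0.6494     0.2776     1.8857     0.7890]
  [   0.7761     0.3666     0.8599     1.6398]
Δx = (I − A)⁻¹ Δd with Δd having +20 in the Agriculture component and 0 elsewhere.
So Δx_2 = L_22 · (+20), where L_22 = adj(I−A)_22 / det(I−A) = 0.39550 / 0.33145.
Δx_2 = 0.39550 × (+20) / 0.33145 = 7.91 / 0.33145 ≈ 23.9.

Δx_2 = 23.9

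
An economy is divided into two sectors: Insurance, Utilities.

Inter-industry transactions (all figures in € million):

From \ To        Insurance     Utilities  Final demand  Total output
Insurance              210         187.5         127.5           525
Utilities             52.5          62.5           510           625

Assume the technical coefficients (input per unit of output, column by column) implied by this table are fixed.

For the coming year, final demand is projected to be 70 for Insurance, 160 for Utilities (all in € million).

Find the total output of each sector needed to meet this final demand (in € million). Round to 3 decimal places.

Technical coefficients a_ij = z_ij / X_j:
  a_11 = 210/525 = 0.40, a_21 = 52.5/525 = 0.10
  a_12 = 187.5/625 = 0.30, a_22 = 62.5/625 = 0.10
I − A =
  [   0.60    -0.30]
  [  -0.10     0.90]
det(I−A) = (0.60)(0.90) − (-0.30)(-0.10) = 0.5100
adj(I−A) = [[0.90, 0.30], [0.10, 0.60]]
(I − A)⁻¹ = adj(I−A) / det(I−A) ≈
  [   1.7647     0.5882]
  [   0.1961     1.1765]
x = (I − A)⁻¹ d = adj(I−A)·d / det(I−A), with det(I−A) = 0.5100:
  x_1 = (0.90·70 + 0.30·160) / 0.5100 = 111.00 / 0.5100 ≈ 217.647
  x_2 = (0.10·70 + 0.60·160) / 0.5100 = 103.00 / 0.5100 ≈ 201.961

x_1 = 217.647, x_2 = 201.961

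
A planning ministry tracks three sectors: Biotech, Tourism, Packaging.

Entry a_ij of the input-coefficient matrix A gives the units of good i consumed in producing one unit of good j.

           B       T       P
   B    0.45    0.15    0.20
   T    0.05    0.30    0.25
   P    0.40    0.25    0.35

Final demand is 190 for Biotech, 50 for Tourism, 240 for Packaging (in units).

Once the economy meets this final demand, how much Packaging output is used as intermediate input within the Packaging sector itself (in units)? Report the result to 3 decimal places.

I − A =
  [   0.55    -0.15    -0.20]
  [  -0.05     0.70    -0.25]
  [  -0.40    -0.25     0.65]
Cofactors of I−A, C_ij = (−1)^(i+j)·(minor ij) (rows/columns in the sector order above):
  C_11 = (0.70)(0.65) − (-0.25)(-0.25) = 0.3925
  C_12 = −[(-0.05)(0.65) − (-0.25)(-0.40)] = 0.1325
  C_13 = (-0.05)(-0.25) − (0.70)(-0.40) = 0.2925
  C_21 = −[(-0.15)(0.65) − (-0.20)(-0.25)] = 0.1475
  C_22 = (0.55)(0.65) − (-0.20)(-0.40) = 0.2775
  C_23 = −[(0.55)(-0.25) − (-0.15)(-0.40)] = 0.1975
  C_31 = (-0.15)(-0.25) − (-0.20)(0.70) = 0.1775
  C_32 = −[(0.55)(-0.25) − (-0.20)(-0.05)] = 0.1475
  C_33 = (0.55)(0.70) − (-0.15)(-0.05) = 0.3775
det(I−A) = Σ_j (I−A)_1j·C_1j = (0.55)(0.3925) + (-0.15)(0.1325) + (-0.20)(0.2925) = 0.1375
adj(I−A) = Cᵀ =
  [ 0.3925   0.1475   0.1775]
  [ 0.1325   0.2775   0.1475]
  [ 0.2925   0.1975   0.3775]
(I − A)⁻¹ = adj(I−A) / det(I−A) ≈
  [   2.8545     1.0727     1.2909]
  [   0.9636     2.0182     1.0727]
  [   2.1273     1.4364     2.7455]
First solve x = (I − A)⁻¹ d = adj(I−A)·d / det(I−A); in particular x_P = (0.2925·190 + 0.1975·50 + 0.3775·240) / 0.1375 = 156.05 / 0.1375 ≈ 1134.90909.
Intermediate flow from P to P: z_PP = a_PP · x_P = 0.35 × 156.05 / 0.1375 = 54.6175 / 0.1375 ≈ 397.218.

z_PP = 397.218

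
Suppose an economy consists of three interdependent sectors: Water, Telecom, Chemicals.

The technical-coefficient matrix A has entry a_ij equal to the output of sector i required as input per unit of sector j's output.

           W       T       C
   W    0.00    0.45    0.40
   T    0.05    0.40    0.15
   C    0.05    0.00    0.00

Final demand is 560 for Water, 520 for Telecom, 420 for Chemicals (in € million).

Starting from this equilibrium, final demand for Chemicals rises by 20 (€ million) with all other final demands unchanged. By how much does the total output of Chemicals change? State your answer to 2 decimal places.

Δx_C = 20.55

I − A =
  [   1.00    -0.45    -0.40]
  [  -0.05     0.60    -0.15]
  [  -0.05     0.00     1.00]
Cofactors of I−A, C_ij = (−1)^(i+j)·(minor ij) (rows/columns in the sector order above):
  C_11 = (0.60)(1.00) − (-0.15)(0.00) = 0.6000
  C_12 = −[(-0.05)(1.00) − (-0.15)(-0.05)] = 0.0575
  C_13 = (-0.05)(0.00) − (0.60)(-0.05) = 0.0300
  C_21 = −[(-0.45)(1.00) − (-0.40)(0.00)] = 0.4500
  C_22 = (1.00)(1.00) − (-0.40)(-0.05) = 0.9800
  C_23 = −[(1.00)(0.00) − (-0.45)(-0.05)] = 0.0225
  C_31 = (-0.45)(-0.15) − (-0.40)(0.60) = 0.3075
  C_32 = −[(1.00)(-0.15) − (-0.40)(-0.05)] = 0.1700
  C_33 = (1.00)(0.60) − (-0.45)(-0.05) = 0.5775
det(I−A) = Σ_j (I−A)_1j·C_1j = (1.00)(0.6000) + (-0.45)(0.0575) + (-0.40)(0.0300) = 0.562125
adj(I−A) = Cᵀ =
  [ 0.6000   0.4500   0.3075]
  [ 0.0575   0.9800   0.1700]
  [ 0.0300   0.0225   0.5775]
(I − A)⁻¹ = adj(I−A) / det(I−A) ≈
  [   1.0674     0.8005     0.5470]
  [   0.1023     1.7434     0.3024]
  [   0.0534     0.0400     1.0274]
Δx = (I − A)⁻¹ Δd with Δd having +20 in the Chemicals component and 0 elsewhere.
So Δx_C = L_CC · (+20), where L_CC = adj(I−A)_CC / det(I−A) = 0.5775 / 0.562125.
Δx_C = 0.5775 × (+20) / 0.562125 = 11.55 / 0.562125 ≈ 20.55.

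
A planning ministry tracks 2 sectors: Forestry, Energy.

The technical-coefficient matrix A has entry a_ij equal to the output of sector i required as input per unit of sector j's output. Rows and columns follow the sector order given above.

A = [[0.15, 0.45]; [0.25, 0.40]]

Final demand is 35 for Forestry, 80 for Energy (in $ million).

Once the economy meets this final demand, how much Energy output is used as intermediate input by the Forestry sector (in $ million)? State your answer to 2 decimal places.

I − A =
  [   0.85    -0.45]
  [  -0.25     0.60]
det(I−A) = (0.85)(0.60) − (-0.45)(-0.25) = 0.3975
adj(I−A) = [[0.60, 0.45], [0.25, 0.85]]
(I − A)⁻¹ = adj(I−A) / det(I−A) ≈
  [   1.5094     1.1321]
  [   0.6289     2.1384]
First solve x = (I − A)⁻¹ d = adj(I−A)·d / det(I−A); in particular x_F = (0.60·35 + 0.45·80) / 0.3975 = 57.00 / 0.3975 ≈ 143.3962.
Intermediate flow from E to F: z_EF = a_EF · x_F = 0.25 × 57.00 / 0.3975 = 14.25 / 0.3975 ≈ 35.85.

z_EF = 35.85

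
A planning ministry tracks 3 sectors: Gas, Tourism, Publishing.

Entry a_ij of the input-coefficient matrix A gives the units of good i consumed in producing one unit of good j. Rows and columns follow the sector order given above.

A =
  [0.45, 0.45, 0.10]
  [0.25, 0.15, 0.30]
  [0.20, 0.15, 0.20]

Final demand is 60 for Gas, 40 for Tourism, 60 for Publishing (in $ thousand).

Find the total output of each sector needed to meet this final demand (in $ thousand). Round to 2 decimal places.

x_G = 313.48, x_T = 207.09, x_P = 192.20

I − A =
  [   0.55    -0.45    -0.10]
  [  -0.25     0.85    -0.30]
  [  -0.20    -0.15     0.80]
Cofactors of I−A, C_ij = (−1)^(i+j)·(minor ij) (rows/columns in the sector order above):
  C_11 = (0.85)(0.80) − (-0.30)(-0.15) = 0.6350
  C_12 = −[(-0.25)(0.80) − (-0.30)(-0.20)] = 0.2600
  C_13 = (-0.25)(-0.15) − (0.85)(-0.20) = 0.2075
  C_21 = −[(-0.45)(0.80) − (-0.10)(-0.15)] = 0.3750
  C_22 = (0.55)(0.80) − (-0.10)(-0.20) = 0.4200
  C_23 = −[(0.55)(-0.15) − (-0.45)(-0.20)] = 0.1725
  C_31 = (-0.45)(-0.30) − (-0.10)(0.85) = 0.2200
  C_32 = −[(0.55)(-0.30) − (-0.10)(-0.25)] = 0.1900
  C_33 = (0.55)(0.85) − (-0.45)(-0.25) = 0.3550
det(I−A) = Σ_j (I−A)_1j·C_1j = (0.55)(0.6350) + (-0.45)(0.2600) + (-0.10)(0.2075) = 0.2115
adj(I−A) = Cᵀ =
  [ 0.6350   0.3750   0.2200]
  [ 0.2600   0.4200   0.1900]
  [ 0.2075   0.1725   0.3550]
(I − A)⁻¹ = adj(I−A) / det(I−A) ≈
  [   3.0024     1.7730     1.0402]
  [   1.2293     1.9858     0.8983]
  [   0.9811     0.8156     1.6785]
x = (I − A)⁻¹ d = adj(I−A)·d / det(I−A), with det(I−A) = 0.2115:
  x_G = (0.6350·60 + 0.3750·40 + 0.2200·60) / 0.2115 = 66.30 / 0.2115 ≈ 313.48
  x_T = (0.2600·60 + 0.4200·40 + 0.1900·60) / 0.2115 = 43.80 / 0.2115 ≈ 207.09
  x_P = (0.2075·60 + 0.1725·40 + 0.3550·60) / 0.2115 = 40.65 / 0.2115 ≈ 192.20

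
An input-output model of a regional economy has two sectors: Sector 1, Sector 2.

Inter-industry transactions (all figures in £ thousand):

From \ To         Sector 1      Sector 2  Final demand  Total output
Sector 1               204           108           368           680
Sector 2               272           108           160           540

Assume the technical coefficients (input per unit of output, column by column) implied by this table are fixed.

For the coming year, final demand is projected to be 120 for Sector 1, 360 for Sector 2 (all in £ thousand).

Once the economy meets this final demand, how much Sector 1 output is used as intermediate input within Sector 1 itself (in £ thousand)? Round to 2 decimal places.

z_11 = 105.00

Technical coefficients a_ij = z_ij / X_j:
  a_11 = 204/680 = 0.30, a_21 = 272/680 = 0.40
  a_12 = 108/540 = 0.20, a_22 = 108/540 = 0.20
I − A =
  [   0.70    -0.20]
  [  -0.40     0.80]
det(I−A) = (0.70)(0.80) − (-0.20)(-0.40) = 0.4800
adj(I−A) = [[0.80, 0.20], [0.40, 0.70]]
(I − A)⁻¹ = adj(I−A) / det(I−A) ≈
  [   1.6667     0.4167]
  [   0.8333     1.4583]
First solve x = (I − A)⁻¹ d = adj(I−A)·d / det(I−A); in particular x_1 = (0.80·120 + 0.20·360) / 0.4800 = 168.00 / 0.4800 = 350.0000.
Intermediate flow from 1 to 1: z_11 = a_11 · x_1 = 0.30 × 168.00 / 0.4800 = 50.40 / 0.4800 = 105.00.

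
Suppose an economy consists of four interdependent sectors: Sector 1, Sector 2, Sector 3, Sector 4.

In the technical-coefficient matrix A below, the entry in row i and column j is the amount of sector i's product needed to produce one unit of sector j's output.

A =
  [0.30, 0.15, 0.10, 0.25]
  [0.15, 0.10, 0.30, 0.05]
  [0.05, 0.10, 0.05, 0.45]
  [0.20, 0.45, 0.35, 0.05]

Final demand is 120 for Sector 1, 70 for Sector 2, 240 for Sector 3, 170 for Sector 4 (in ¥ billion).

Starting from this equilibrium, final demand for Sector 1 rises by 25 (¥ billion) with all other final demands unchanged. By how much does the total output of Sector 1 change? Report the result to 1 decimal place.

I − A =
  [   0.70    -0.15    -0.10    -0.25]
  [  -0.15     0.90    -0.30    -0.05]
  [  -0.05    -0.10     0.95    -0.45]
  [  -0.20    -0.45    -0.35     0.95]
Compute the cofactors C_ij = (−1)^(i+j)·(3×3 minor ij) of I−A; the adjugate is their transpose:
adj(I−A) = Cᵀ =
  [ 0.558125   0.257125   0.241125   0.274625]
  [ 0.163375   0.455875   0.225125   0.173625]
  [ 0.168250   0.229500   0.498000   0.292250]
  [ 0.256875   0.354625   0.340875   0.547875]
det(I−A) = Σ_j (I−A)_1j·C_1j = (0.70)(0.558125) + (-0.15)(0.163375) + (-0.10)(0.168250) + (-0.25)(0.256875) = 0.2851375
(I − A)⁻¹ = adj(I−A) / det(I−A) ≈
  [   1.9574     0.9018     0.8456     0.9631]
  [   0.5730     1.5988     0.7895     0.6089]
  [   0.5901     0.8049     1.7465     1.0249]
  [   0.9009     1.2437     1.1955     1.9214]
Δx = (I − A)⁻¹ Δd with Δd having +25 in the Sector 1 component and 0 elsewhere.
So Δx_1 = L_11 · (+25), where L_11 = adj(I−A)_11 / det(I−A) = 0.558125 / 0.2851375.
Δx_1 = 0.558125 × (+25) / 0.2851375 = 13.953125 / 0.2851375 ≈ 48.9.

Δx_1 = 48.9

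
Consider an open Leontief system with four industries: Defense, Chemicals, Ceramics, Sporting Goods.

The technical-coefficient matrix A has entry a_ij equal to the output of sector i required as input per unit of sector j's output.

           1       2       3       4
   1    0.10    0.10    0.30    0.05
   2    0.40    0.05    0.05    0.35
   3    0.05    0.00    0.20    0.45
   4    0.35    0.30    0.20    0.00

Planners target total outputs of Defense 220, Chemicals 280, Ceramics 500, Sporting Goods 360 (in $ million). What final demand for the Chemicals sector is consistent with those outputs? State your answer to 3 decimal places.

I − A =
  [   0.90    -0.10    -0.30    -0.05]
  [  -0.40     0.95    -0.05    -0.35]
  [  -0.05     0.00     0.80    -0.45]
  [  -0.35    -0.30    -0.20     1.00]
d = (I − A) x:
  d_1 = (+0.90)·220 + (-0.10)·280 + (-0.30)·500 + (-0.05)·360 = 2.000
  d_2 = (-0.40)·220 + (+0.95)·280 + (-0.05)·500 + (-0.35)·360 = 27.000
  d_3 = (-0.05)·220 + (+0.00)·280 + (+0.80)·500 + (-0.45)·360 = 227.000
  d_4 = (-0.35)·220 + (-0.30)·280 + (-0.20)·500 + (+1.00)·360 = 99.000

d_2 = 27.000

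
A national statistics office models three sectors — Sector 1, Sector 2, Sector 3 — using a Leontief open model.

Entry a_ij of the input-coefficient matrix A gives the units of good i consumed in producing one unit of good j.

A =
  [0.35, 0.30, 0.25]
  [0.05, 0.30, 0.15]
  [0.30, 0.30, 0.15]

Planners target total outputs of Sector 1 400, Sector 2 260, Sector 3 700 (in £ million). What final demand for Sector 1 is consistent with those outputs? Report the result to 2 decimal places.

I − A =
  [   0.65    -0.30    -0.25]
  [  -0.05     0.70    -0.15]
  [  -0.30    -0.30     0.85]
d = (I − A) x:
  d_1 = (+0.65)·400 + (-0.30)·260 + (-0.25)·700 = 7.00
  d_2 = (-0.05)·400 + (+0.70)·260 + (-0.15)·700 = 57.00
  d_3 = (-0.30)·400 + (-0.30)·260 + (+0.85)·700 = 397.00

d_1 = 7.00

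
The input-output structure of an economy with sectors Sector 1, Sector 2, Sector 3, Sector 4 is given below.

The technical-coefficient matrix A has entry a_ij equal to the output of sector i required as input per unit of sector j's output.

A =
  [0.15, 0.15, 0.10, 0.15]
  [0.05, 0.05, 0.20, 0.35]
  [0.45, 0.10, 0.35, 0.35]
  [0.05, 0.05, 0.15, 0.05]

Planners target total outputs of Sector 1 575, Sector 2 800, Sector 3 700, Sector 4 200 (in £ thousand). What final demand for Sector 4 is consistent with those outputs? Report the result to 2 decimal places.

I − A =
  [   0.85    -0.15    -0.10    -0.15]
  [  -0.05     0.95    -0.20    -0.35]
  [  -0.45    -0.10     0.65    -0.35]
  [  -0.05    -0.05    -0.15     0.95]
d = (I − A) x:
  d_1 = (+0.85)·575 + (-0.15)·800 + (-0.10)·700 + (-0.15)·200 = 268.75
  d_2 = (-0.05)·575 + (+0.95)·800 + (-0.20)·700 + (-0.35)·200 = 521.25
  d_3 = (-0.45)·575 + (-0.10)·800 + (+0.65)·700 + (-0.35)·200 = 46.25
  d_4 = (-0.05)·575 + (-0.05)·800 + (-0.15)·700 + (+0.95)·200 = 16.25

d_4 = 16.25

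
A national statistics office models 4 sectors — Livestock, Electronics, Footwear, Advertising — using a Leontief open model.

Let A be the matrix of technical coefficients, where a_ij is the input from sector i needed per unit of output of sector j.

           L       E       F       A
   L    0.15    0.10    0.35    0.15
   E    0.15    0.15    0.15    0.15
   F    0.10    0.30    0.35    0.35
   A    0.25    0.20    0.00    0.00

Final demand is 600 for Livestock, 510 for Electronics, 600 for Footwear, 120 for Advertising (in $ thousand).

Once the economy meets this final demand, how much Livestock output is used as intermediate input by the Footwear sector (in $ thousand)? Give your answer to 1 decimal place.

z_LF = 869.7

I − A =
  [   0.85    -0.10    -0.35    -0.15]
  [  -0.15     0.85    -0.15    -0.15]
  [  -0.10    -0.30     0.65    -0.35]
  [  -0.25    -0.20     0.00     1.00]
Compute the cofactors C_ij = (−1)^(i+j)·(3×3 minor ij) of I−A; the adjugate is their transpose:
adj(I−A) = Cᵀ =
  [ 0.477500   0.214000   0.306500   0.211000]
  [ 0.150000   0.462500   0.187500   0.157500]
  [ 0.223125   0.325000   0.641875   0.306875]
  [ 0.149375   0.146000   0.114125   0.374625]
det(I−A) = Σ_j (I−A)_1j·C_1j = (0.85)(0.477500) + (-0.10)(0.150000) + (-0.35)(0.223125) + (-0.15)(0.149375) = 0.290375
(I − A)⁻¹ = adj(I−A) / det(I−A) ≈
  [   1.6444     0.7370     1.0555     0.7266]
  [   0.5166     1.5928     0.6457     0.5424]
  [   0.7684     1.1192     2.2105     1.0568]
  [   0.5144     0.5028     0.3930     1.2901]
First solve x = (I − A)⁻¹ d = adj(I−A)·d / det(I−A); in particular x_F = (0.223125·600 + 0.325000·510 + 0.641875·600 + 0.306875·120) / 0.290375 = 721.575 / 0.290375 ≈ 2484.976.
Intermediate flow from L to F: z_LF = a_LF · x_F = 0.35 × 721.575 / 0.290375 = 252.55125 / 0.290375 ≈ 869.7.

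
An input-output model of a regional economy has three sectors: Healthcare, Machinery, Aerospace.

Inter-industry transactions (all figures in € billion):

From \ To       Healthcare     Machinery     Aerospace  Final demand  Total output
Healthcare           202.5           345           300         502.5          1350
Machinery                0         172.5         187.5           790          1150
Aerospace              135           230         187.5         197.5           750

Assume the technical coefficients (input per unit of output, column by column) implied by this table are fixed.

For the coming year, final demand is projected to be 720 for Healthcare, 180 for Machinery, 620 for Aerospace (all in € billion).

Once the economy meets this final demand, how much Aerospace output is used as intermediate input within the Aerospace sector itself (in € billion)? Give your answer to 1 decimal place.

Technical coefficients a_ij = z_ij / X_j:
  a_11 = 202.5/1350 = 0.15, a_21 = 0/1350 = 0.00, a_31 = 135/1350 = 0.10
  a_12 = 345/1150 = 0.30, a_22 = 172.5/1150 = 0.15, a_32 = 230/1150 = 0.20
  a_13 = 300/750 = 0.40, a_23 = 187.5/750 = 0.25, a_33 = 187.5/750 = 0.25
I − A =
  [   0.85    -0.30    -0.40]
  [   0.00     0.85    -0.25]
  [  -0.10    -0.20     0.75]
Cofactors of I−A, C_ij = (−1)^(i+j)·(minor ij) (rows/columns in the sector order above):
  C_11 = (0.85)(0.75) − (-0.25)(-0.20) = 0.5875
  C_12 = −[(0.00)(0.75) − (-0.25)(-0.10)] = 0.0250
  C_13 = (0.00)(-0.20) − (0.85)(-0.10) = 0.0850
  C_21 = −[(-0.30)(0.75) − (-0.40)(-0.20)] = 0.3050
  C_22 = (0.85)(0.75) − (-0.40)(-0.10) = 0.5975
  C_23 = −[(0.85)(-0.20) − (-0.30)(-0.10)] = 0.2000
  C_31 = (-0.30)(-0.25) − (-0.40)(0.85) = 0.4150
  C_32 = −[(0.85)(-0.25) − (-0.40)(0.00)] = 0.2125
  C_33 = (0.85)(0.85) − (-0.30)(0.00) = 0.7225
det(I−A) = Σ_j (I−A)_1j·C_1j = (0.85)(0.5875) + (-0.30)(0.0250) + (-0.40)(0.0850) = 0.457875
adj(I−A) = Cᵀ =
  [ 0.5875   0.3050   0.4150]
  [ 0.0250   0.5975   0.2125]
  [ 0.0850   0.2000   0.7225]
(I − A)⁻¹ = adj(I−A) / det(I−A) ≈
  [   1.2831     0.6661     0.9064]
  [   0.0546     1.3049     0.4641]
  [   0.1856     0.4368     1.5779]
First solve x = (I − A)⁻¹ d = adj(I−A)·d / det(I−A); in particular x_3 = (0.0850·720 + 0.2000·180 + 0.7225·620) / 0.457875 = 545.15 / 0.457875 ≈ 1190.609.
Intermediate flow from 3 to 3: z_33 = a_33 · x_3 = 0.25 × 545.15 / 0.457875 = 136.2875 / 0.457875 ≈ 297.7.

z_33 = 297.7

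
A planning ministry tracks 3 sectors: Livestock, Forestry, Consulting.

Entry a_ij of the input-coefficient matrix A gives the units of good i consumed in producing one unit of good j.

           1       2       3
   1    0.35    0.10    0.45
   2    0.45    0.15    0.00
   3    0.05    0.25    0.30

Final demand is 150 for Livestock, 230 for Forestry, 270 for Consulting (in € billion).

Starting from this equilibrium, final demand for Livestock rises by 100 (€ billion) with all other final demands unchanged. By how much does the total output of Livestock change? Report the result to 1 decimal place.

I − A =
  [   0.65    -0.10    -0.45]
  [  -0.45     0.85     0.00]
  [  -0.05    -0.25     0.70]
Cofactors of I−A, C_ij = (−1)^(i+j)·(minor ij) (rows/columns in the sector order above):
  C_11 = (0.85)(0.70) − (0.00)(-0.25) = 0.5950
  C_12 = −[(-0.45)(0.70) − (0.00)(-0.05)] = 0.3150
  C_13 = (-0.45)(-0.25) − (0.85)(-0.05) = 0.1550
  C_21 = −[(-0.10)(0.70) − (-0.45)(-0.25)] = 0.1825
  C_22 = (0.65)(0.70) − (-0.45)(-0.05) = 0.4325
  C_23 = −[(0.65)(-0.25) − (-0.10)(-0.05)] = 0.1675
  C_31 = (-0.10)(0.00) − (-0.45)(0.85) = 0.3825
  C_32 = −[(0.65)(0.00) − (-0.45)(-0.45)] = 0.2025
  C_33 = (0.65)(0.85) − (-0.10)(-0.45) = 0.5075
det(I−A) = Σ_j (I−A)_1j·C_1j = (0.65)(0.5950) + (-0.10)(0.3150) + (-0.45)(0.1550) = 0.2855
adj(I−A) = Cᵀ =
  [ 0.5950   0.1825   0.3825]
  [ 0.3150   0.4325   0.2025]
  [ 0.1550   0.1675   0.5075]
(I − A)⁻¹ = adj(I−A) / det(I−A) ≈
  [   2.0841     0.6392     1.3398]
  [   1.1033     1.5149     0.7093]
  [   0.5429     0.5867     1.7776]
Δx = (I − A)⁻¹ Δd with Δd having +100 in the Livestock component and 0 elsewhere.
So Δx_1 = L_11 · (+100), where L_11 = adj(I−A)_11 / det(I−A) = 0.5950 / 0.2855.
Δx_1 = 0.5950 × (+100) / 0.2855 = 59.50 / 0.2855 ≈ 208.4.

Δx_1 = 208.4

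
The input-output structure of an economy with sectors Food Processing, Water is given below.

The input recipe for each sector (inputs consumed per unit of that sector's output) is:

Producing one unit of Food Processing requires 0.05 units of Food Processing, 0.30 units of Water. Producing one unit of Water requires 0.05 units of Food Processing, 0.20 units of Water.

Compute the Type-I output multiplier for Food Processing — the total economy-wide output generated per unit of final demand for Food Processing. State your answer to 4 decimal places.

m_1 = 1.4765

I − A =
  [   0.95    -0.05]
  [  -0.30     0.80]
det(I−A) = (0.95)(0.80) − (-0.05)(-0.30) = 0.7450
adj(I−A) = [[0.80, 0.05], [0.30, 0.95]]
(I − A)⁻¹ = adj(I−A) / det(I−A) ≈
  [   1.07383     0.06711]
  [   0.40268     1.27517]
The output multiplier for sector j is the column-j sum of the Leontief inverse (I − A)⁻¹ = adj(I−A) / det(I−A).
Column 1 of adj(I−A): (0.80, 0.30); det(I−A) = 0.7450.
m_1 = (0.80 + 0.30) / 0.7450 = 1.10 / 0.7450 ≈ 1.4765.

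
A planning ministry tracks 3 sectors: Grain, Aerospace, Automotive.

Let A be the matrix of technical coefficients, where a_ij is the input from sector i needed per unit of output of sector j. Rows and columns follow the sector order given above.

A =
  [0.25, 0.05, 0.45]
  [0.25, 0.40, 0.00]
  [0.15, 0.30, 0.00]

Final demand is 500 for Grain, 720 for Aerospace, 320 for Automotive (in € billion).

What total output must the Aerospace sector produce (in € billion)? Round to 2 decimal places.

x_2 = 1796.01

I − A =
  [   0.75    -0.05    -0.45]
  [  -0.25     0.60     0.00]
  [  -0.15    -0.30     1.00]
Cofactors of I−A, C_ij = (−1)^(i+j)·(minor ij) (rows/columns in the sector order above):
  C_11 = (0.60)(1.00) − (0.00)(-0.30) = 0.6000
  C_12 = −[(-0.25)(1.00) − (0.00)(-0.15)] = 0.2500
  C_13 = (-0.25)(-0.30) − (0.60)(-0.15) = 0.1650
  C_21 = −[(-0.05)(1.00) − (-0.45)(-0.30)] = 0.1850
  C_22 = (0.75)(1.00) − (-0.45)(-0.15) = 0.6825
  C_23 = −[(0.75)(-0.30) − (-0.05)(-0.15)] = 0.2325
  C_31 = (-0.05)(0.00) − (-0.45)(0.60) = 0.2700
  C_32 = −[(0.75)(0.00) − (-0.45)(-0.25)] = 0.1125
  C_33 = (0.75)(0.60) − (-0.05)(-0.25) = 0.4375
det(I−A) = Σ_j (I−A)_1j·C_1j = (0.75)(0.6000) + (-0.05)(0.2500) + (-0.45)(0.1650) = 0.36325
adj(I−A) = Cᵀ =
  [ 0.6000   0.1850   0.2700]
  [ 0.2500   0.6825   0.1125]
  [ 0.1650   0.2325   0.4375]
(I − A)⁻¹ = adj(I−A) / det(I−A) ≈
  [   1.6518     0.5093     0.7433]
  [   0.6882     1.8789     0.3097]
  [   0.4542     0.6401     1.2044]
x = (I − A)⁻¹ d = adj(I−A)·d / det(I−A), with det(I−A) = 0.36325:
  x_1 = (0.6000·500 + 0.1850·720 + 0.2700·320) / 0.36325 = 519.60 / 0.36325 ≈ 1430.42
  x_2 = (0.2500·500 + 0.6825·720 + 0.1125·320) / 0.36325 = 652.40 / 0.36325 ≈ 1796.01
  x_3 = (0.1650·500 + 0.2325·720 + 0.4375·320) / 0.36325 = 389.90 / 0.36325 ≈ 1073.37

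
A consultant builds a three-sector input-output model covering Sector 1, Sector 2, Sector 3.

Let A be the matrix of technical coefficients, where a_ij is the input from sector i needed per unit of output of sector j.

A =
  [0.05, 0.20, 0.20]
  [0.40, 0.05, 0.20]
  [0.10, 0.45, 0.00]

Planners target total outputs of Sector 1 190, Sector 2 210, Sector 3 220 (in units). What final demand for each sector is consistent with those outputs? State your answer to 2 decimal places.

I − A =
  [   0.95    -0.20    -0.20]
  [  -0.40     0.95    -0.20]
  [  -0.10    -0.45     1.00]
d = (I − A) x:
  d_1 = (+0.95)·190 + (-0.20)·210 + (-0.20)·220 = 94.50
  d_2 = (-0.40)·190 + (+0.95)·210 + (-0.20)·220 = 79.50
  d_3 = (-0.10)·190 + (-0.45)·210 + (+1.00)·220 = 106.50

d_1 = 94.50, d_2 = 79.50, d_3 = 106.50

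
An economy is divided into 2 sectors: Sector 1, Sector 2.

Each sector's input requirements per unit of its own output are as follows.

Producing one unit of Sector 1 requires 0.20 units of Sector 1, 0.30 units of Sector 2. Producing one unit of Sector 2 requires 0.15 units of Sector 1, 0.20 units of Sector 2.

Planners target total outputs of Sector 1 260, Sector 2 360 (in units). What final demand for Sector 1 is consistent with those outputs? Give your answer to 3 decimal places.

I − A =
  [   0.80    -0.15]
  [  -0.30     0.80]
d = (I − A) x:
  d_1 = (+0.80)·260 + (-0.15)·360 = 154.000
  d_2 = (-0.30)·260 + (+0.80)·360 = 210.000

d_1 = 154.000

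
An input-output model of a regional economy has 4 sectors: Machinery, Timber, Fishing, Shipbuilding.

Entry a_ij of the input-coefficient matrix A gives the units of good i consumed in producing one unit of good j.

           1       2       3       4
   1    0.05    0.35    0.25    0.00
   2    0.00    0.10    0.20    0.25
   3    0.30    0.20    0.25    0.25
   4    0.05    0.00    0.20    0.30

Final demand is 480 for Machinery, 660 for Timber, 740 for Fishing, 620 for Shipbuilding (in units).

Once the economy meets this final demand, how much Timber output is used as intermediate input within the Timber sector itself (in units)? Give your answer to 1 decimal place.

z_22 = 189.1

I − A =
  [   0.95    -0.35    -0.25     0.00]
  [   0.00     0.90    -0.20    -0.25]
  [  -0.30    -0.20     0.75    -0.25]
  [  -0.05     0.00    -0.20     0.70]
Compute the cofactors C_ij = (−1)^(i+j)·(3×3 minor ij) of I−A; the adjugate is their transpose:
adj(I−A) = Cᵀ =
  [ 0.389500   0.201250   0.224000   0.151875]
  [ 0.068875   0.395625   0.183625   0.206875]
  [ 0.202750   0.210875   0.594125   0.287500]
  [ 0.085750   0.074625   0.185750   0.514750]
det(I−A) = Σ_j (I−A)_1j·C_1j = (0.95)(0.389500) + (-0.35)(0.068875) + (-0.25)(0.202750) + (0.00)(0.085750) = 0.29523125
(I − A)⁻¹ = adj(I−A) / det(I−A) ≈
  [   1.3193     0.6817     0.7587     0.5144]
  [   0.2333     1.3401     0.6220     0.7007]
  [   0.6867     0.7143     2.0124     0.9738]
  [   0.2905     0.2528     0.6292     1.7435]
First solve x = (I − A)⁻¹ d = adj(I−A)·d / det(I−A); in particular x_2 = (0.068875·480 + 0.395625·660 + 0.183625·740 + 0.206875·620) / 0.29523125 = 558.3175 / 0.29523125 ≈ 1891.119.
Intermediate flow from 2 to 2: z_22 = a_22 · x_2 = 0.10 × 558.3175 / 0.29523125 = 55.83175 / 0.29523125 ≈ 189.1.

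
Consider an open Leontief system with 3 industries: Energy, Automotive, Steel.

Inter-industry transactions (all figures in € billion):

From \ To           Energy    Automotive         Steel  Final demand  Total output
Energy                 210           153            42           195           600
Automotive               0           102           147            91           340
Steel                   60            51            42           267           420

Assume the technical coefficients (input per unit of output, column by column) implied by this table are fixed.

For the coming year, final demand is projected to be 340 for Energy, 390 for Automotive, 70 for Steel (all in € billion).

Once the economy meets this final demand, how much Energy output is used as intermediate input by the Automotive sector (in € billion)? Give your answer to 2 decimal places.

z_12 = 321.68

Technical coefficients a_ij = z_ij / X_j:
  a_11 = 210/600 = 0.35, a_21 = 0/600 = 0.00, a_31 = 60/600 = 0.10
  a_12 = 153/340 = 0.45, a_22 = 102/340 = 0.30, a_32 = 51/340 = 0.15
  a_13 = 42/420 = 0.10, a_23 = 147/420 = 0.35, a_33 = 42/420 = 0.10
I − A =
  [   0.65    -0.45    -0.10]
  [   0.00     0.70    -0.35]
  [  -0.10    -0.15     0.90]
Cofactors of I−A, C_ij = (−1)^(i+j)·(minor ij) (rows/columns in the sector order above):
  C_11 = (0.70)(0.90) − (-0.35)(-0.15) = 0.5775
  C_12 = −[(0.00)(0.90) − (-0.35)(-0.10)] = 0.0350
  C_13 = (0.00)(-0.15) − (0.70)(-0.10) = 0.0700
  C_21 = −[(-0.45)(0.90) − (-0.10)(-0.15)] = 0.4200
  C_22 = (0.65)(0.90) − (-0.10)(-0.10) = 0.5750
  C_23 = −[(0.65)(-0.15) − (-0.45)(-0.10)] = 0.1425
  C_31 = (-0.45)(-0.35) − (-0.10)(0.70) = 0.2275
  C_32 = −[(0.65)(-0.35) − (-0.10)(0.00)] = 0.2275
  C_33 = (0.65)(0.70) − (-0.45)(0.00) = 0.4550
det(I−A) = Σ_j (I−A)_1j·C_1j = (0.65)(0.5775) + (-0.45)(0.0350) + (-0.10)(0.0700) = 0.352625
adj(I−A) = Cᵀ =
  [ 0.5775   0.4200   0.2275]
  [ 0.0350   0.5750   0.2275]
  [ 0.0700   0.1425   0.4550]
(I − A)⁻¹ = adj(I−A) / det(I−A) ≈
  [   1.6377     1.1911     0.6452]
  [   0.0993     1.6306     0.6452]
  [   0.1985     0.4041     1.2903]
First solve x = (I − A)⁻¹ d = adj(I−A)·d / det(I−A); in particular x_2 = (0.0350·340 + 0.5750·390 + 0.2275·70) / 0.352625 = 252.075 / 0.352625 ≈ 714.8529.
Intermediate flow from 1 to 2: z_12 = a_12 · x_2 = 0.45 × 252.075 / 0.352625 = 113.43375 / 0.352625 ≈ 321.68.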